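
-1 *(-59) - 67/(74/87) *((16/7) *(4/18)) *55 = -1663997/777 = -2141.57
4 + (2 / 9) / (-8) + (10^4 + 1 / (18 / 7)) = 360157/36 = 10004.36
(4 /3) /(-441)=-4/1323 = 0.00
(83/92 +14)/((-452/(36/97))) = -12339/1008412 = -0.01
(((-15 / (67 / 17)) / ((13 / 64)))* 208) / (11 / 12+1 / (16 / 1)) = -12533760/3149 = -3980.23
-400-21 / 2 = -821/2 = -410.50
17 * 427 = 7259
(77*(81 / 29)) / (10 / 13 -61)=-3.57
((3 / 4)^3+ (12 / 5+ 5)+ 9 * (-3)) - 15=-10937/320 = -34.18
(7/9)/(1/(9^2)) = 63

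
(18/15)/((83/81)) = 486/415 = 1.17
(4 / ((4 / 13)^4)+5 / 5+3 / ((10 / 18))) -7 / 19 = 2749967/6080 = 452.30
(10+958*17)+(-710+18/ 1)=15604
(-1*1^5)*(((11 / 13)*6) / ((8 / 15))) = -495/52 = -9.52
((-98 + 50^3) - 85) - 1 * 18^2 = 124493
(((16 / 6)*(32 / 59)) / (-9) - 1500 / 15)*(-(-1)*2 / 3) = -319112/4779 = -66.77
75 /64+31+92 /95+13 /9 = 1892477/54720 = 34.58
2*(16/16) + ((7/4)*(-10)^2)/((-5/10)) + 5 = -343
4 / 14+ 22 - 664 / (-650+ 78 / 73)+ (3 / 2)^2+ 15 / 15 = 8807049/331604 = 26.56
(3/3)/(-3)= -1/3 = -0.33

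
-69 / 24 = -23/8 = -2.88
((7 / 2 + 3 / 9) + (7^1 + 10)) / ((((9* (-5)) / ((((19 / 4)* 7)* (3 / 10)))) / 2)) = -665/72 = -9.24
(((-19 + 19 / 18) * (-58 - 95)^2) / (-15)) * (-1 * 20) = -560082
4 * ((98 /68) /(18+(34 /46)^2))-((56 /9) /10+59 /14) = -475539529/105075810 = -4.53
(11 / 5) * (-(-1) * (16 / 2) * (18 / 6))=264/5 = 52.80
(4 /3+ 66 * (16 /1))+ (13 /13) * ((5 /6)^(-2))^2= 1986388/1875 = 1059.41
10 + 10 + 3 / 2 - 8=27/2 = 13.50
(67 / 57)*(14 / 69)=938/3933 = 0.24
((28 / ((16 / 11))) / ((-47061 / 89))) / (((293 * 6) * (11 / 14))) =-623/23638068 = 0.00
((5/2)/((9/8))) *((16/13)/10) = 32/117 = 0.27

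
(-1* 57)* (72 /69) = -1368/23 = -59.48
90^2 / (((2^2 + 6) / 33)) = 26730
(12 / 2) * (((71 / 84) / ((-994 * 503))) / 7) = -1/690116 = 0.00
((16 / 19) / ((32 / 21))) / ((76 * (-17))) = -21/49096 = 0.00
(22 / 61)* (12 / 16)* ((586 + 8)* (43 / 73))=421443/4453 = 94.64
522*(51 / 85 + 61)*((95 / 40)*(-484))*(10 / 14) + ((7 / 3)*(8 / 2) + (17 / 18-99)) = -475232485/18 = -26401804.72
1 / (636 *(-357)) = -1/227052 = 0.00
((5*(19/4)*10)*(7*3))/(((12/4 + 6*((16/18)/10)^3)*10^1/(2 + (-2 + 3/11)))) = 181794375/4015132 = 45.28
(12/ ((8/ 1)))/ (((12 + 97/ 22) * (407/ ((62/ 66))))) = 31/146927 = 0.00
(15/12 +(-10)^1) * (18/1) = -315/2 = -157.50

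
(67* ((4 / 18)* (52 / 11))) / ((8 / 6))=1742/33 = 52.79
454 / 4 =227/2 = 113.50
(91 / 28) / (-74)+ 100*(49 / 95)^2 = 2838091/106856 = 26.56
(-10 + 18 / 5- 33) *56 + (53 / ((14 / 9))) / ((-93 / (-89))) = -4717133/2170 = -2173.79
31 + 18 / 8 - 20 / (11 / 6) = 983/44 = 22.34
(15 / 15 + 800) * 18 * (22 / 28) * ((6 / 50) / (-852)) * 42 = -237897/3550 = -67.01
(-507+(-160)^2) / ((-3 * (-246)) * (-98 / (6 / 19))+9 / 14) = -351302/3206355 = -0.11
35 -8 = 27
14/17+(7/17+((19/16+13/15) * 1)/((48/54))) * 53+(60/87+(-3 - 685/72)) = 378536479/2839680 = 133.30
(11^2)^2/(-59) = -14641/59 = -248.15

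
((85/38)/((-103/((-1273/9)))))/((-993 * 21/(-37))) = 210715/38661462 = 0.01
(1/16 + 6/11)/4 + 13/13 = 811/704 = 1.15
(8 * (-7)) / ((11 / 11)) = -56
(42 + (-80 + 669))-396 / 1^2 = 235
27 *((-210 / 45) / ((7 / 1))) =-18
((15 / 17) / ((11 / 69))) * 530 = 548550/187 = 2933.42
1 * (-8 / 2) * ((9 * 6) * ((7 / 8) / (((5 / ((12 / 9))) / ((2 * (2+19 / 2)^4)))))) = -17629983/10 = -1762998.30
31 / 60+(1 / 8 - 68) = -8083/120 = -67.36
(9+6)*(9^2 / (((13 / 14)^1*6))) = 2835/13 = 218.08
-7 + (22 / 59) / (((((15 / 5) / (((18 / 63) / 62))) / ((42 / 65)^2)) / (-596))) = -55194083/7727525 = -7.14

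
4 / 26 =2/13 = 0.15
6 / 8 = 3/4 = 0.75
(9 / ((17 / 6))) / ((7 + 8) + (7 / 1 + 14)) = 3/34 = 0.09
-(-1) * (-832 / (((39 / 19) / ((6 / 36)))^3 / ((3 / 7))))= -54872/287469 = -0.19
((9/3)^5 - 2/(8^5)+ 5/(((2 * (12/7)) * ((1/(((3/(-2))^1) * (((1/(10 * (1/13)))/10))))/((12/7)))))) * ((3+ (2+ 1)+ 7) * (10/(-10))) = -258266047/81920 = -3152.66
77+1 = 78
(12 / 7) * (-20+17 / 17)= -228/7 = -32.57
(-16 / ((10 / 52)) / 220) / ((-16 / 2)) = 13/275 = 0.05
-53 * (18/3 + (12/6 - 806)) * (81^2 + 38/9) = 833008526/3 = 277669508.67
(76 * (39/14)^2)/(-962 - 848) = -28899/88690 = -0.33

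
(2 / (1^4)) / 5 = 2/5 = 0.40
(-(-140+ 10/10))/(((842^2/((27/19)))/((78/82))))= 146367/552282956 = 0.00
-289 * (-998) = 288422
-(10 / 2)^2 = -25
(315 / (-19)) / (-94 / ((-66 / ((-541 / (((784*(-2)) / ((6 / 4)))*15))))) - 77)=162993600/756531607 = 0.22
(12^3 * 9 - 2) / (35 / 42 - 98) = -93300/583 = -160.03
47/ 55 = 0.85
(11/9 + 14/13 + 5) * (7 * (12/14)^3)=2928/91 = 32.18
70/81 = 0.86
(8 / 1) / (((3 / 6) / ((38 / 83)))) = 608/83 = 7.33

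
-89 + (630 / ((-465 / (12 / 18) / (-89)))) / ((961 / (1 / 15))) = -39768493/446865 = -88.99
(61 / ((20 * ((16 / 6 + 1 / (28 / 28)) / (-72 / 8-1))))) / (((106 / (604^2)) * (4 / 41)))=-171075903/583 = -293440.66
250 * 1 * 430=107500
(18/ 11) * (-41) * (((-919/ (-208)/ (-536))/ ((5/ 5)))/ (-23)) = -339111/14103232 = -0.02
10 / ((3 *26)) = 5/39 = 0.13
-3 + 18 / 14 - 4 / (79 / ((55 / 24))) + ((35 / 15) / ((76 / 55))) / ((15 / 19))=6143/19908 = 0.31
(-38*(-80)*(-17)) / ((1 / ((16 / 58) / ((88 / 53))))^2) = -145169120/101761 = -1426.57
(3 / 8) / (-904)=-3/7232 = 0.00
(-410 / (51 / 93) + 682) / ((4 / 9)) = -147.71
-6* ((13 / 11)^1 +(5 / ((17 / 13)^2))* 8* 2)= -914862/3179 = -287.78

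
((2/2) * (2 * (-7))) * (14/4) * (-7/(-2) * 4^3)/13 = -10976/13 = -844.31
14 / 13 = 1.08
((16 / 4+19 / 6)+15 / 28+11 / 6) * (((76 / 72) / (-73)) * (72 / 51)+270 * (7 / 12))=104360777/69496 = 1501.68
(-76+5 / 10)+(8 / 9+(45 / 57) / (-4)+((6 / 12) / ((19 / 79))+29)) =-29911/684 = -43.73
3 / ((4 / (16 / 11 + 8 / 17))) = 270/187 = 1.44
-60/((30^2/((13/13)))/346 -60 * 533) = 346/184403 = 0.00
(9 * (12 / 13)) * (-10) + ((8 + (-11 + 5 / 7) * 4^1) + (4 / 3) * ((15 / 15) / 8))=-116.05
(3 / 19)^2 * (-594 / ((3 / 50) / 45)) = -4009500/361 = -11106.65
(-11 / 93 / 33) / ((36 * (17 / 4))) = -1/42687 = 0.00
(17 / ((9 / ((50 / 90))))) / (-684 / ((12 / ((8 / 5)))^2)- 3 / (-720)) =-34000/393849 = -0.09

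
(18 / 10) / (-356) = -9/1780 = -0.01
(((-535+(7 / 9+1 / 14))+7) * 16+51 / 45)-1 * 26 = -8459.28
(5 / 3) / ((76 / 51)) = 85/76 = 1.12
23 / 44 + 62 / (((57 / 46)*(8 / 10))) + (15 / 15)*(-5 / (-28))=277583/4389 = 63.25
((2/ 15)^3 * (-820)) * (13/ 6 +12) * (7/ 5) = -78064/2025 = -38.55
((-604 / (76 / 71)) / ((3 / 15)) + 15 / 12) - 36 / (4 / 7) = -219113/76 = -2883.07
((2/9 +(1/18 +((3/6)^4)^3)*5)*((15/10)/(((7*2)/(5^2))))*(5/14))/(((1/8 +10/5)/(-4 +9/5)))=-1693725/3411968 = -0.50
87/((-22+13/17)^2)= 25143/130321 = 0.19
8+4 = 12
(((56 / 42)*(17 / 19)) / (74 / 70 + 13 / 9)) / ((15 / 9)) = 1071/3743 = 0.29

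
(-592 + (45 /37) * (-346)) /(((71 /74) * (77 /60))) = -4496880/5467 = -822.55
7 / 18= 0.39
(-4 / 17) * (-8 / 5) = 0.38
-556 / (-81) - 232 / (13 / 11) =-199484/1053 = -189.44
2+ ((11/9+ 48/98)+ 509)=226106/441 = 512.71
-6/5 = -1.20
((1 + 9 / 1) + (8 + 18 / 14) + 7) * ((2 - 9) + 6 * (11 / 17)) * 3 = -245.85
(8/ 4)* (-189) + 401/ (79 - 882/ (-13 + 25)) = -3356/11 = -305.09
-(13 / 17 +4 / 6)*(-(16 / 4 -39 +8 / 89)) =-49.97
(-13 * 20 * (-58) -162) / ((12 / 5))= 37295/6 = 6215.83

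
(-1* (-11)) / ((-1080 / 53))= -583/1080 = -0.54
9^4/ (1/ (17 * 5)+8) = 185895/227 = 818.92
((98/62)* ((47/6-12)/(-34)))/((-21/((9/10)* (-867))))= 1785/248 = 7.20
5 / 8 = 0.62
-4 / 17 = -0.24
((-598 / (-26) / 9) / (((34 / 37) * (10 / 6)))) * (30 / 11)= 851/187 = 4.55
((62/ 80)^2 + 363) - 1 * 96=428161/1600 = 267.60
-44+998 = 954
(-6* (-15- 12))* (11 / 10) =178.20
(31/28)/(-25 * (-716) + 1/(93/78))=961/15537928 = 0.00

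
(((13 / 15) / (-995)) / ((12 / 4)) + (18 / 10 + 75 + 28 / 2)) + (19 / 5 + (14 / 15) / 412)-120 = -234262493/9223650 = -25.40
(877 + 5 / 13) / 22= 5703/143 = 39.88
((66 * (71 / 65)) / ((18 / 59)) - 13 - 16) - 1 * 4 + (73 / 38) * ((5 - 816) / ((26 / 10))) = -2933753/7410 = -395.92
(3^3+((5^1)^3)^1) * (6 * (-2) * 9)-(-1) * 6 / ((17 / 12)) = -279000/17 = -16411.76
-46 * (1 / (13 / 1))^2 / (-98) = 23/8281 = 0.00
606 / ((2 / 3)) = 909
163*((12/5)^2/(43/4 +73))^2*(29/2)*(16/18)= 697024512/70140625 = 9.94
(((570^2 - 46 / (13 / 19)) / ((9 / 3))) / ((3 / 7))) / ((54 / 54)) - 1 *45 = 29554517/117 = 252602.71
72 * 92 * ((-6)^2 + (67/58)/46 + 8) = 8457048/29 = 291622.34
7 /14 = 1/2 = 0.50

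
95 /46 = 2.07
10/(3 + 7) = 1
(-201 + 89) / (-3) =112/3 = 37.33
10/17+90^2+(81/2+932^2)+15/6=14905049/17 = 876767.59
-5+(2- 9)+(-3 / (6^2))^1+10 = -25/12 = -2.08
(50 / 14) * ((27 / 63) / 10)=0.15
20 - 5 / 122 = 2435/122 = 19.96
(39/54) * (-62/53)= -403/477 = -0.84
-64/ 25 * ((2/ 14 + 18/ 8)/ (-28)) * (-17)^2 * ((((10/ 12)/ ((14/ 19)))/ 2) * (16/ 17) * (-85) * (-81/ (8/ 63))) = 89398971/49 = 1824468.80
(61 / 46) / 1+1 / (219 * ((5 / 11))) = 67301/50370 = 1.34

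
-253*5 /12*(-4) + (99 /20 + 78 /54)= 428.06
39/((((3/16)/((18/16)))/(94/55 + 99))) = 1296126/55 = 23565.93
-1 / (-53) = 1/53 = 0.02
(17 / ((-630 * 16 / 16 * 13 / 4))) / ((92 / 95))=-323/37674 = -0.01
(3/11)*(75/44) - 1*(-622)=301273/484 = 622.46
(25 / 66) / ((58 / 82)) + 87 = 167543/1914 = 87.54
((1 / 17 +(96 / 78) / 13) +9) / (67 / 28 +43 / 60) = 5522580/1876069 = 2.94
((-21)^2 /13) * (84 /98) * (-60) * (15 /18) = -1453.85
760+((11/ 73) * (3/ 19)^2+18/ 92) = 921542611/1212238 = 760.20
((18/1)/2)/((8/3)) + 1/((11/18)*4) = 333/88 = 3.78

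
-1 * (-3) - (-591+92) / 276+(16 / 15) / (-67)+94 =98.79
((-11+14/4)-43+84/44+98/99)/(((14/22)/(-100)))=471250/63 = 7480.16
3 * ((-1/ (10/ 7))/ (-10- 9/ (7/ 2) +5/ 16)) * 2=2352/6865 = 0.34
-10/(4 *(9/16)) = -40/9 = -4.44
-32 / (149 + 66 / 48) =-256/1203 = -0.21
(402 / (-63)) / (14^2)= -67/2058 = -0.03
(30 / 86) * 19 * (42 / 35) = 342/43 = 7.95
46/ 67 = 0.69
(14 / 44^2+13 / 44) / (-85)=-293/82280 = 0.00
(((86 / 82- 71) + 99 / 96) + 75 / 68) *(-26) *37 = 727556271/11152 = 65239.98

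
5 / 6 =0.83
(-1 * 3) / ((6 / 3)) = -3/2 = -1.50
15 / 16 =0.94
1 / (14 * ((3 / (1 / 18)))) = 1/756 = 0.00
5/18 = 0.28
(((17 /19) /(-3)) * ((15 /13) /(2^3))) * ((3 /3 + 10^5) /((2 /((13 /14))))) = -8500085/4256 = -1997.20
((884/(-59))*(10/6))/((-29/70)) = 309400/5133 = 60.28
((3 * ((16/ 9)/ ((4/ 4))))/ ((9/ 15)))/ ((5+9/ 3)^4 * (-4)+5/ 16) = -1280/2359251 = 0.00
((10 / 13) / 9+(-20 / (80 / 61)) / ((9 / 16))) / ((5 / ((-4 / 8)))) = 527/195 = 2.70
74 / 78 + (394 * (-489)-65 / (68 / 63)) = -511107421/2652 = -192725.27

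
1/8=0.12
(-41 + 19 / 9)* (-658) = 230300/9 = 25588.89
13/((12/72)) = 78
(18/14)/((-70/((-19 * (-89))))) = -15219/490 = -31.06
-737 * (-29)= 21373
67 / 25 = 2.68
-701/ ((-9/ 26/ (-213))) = -1294046/3 = -431348.67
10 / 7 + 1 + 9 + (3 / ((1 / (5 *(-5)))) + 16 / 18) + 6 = -3571/63 = -56.68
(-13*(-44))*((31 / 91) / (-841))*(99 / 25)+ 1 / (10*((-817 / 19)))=-11642531/12657050 = -0.92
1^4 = 1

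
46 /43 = 1.07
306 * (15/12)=382.50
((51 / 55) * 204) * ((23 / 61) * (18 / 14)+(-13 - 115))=-566487396/23485 = -24121.24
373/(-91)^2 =373/8281 = 0.05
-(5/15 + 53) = -160/3 = -53.33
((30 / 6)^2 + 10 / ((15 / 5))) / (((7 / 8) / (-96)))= -21760/7 = -3108.57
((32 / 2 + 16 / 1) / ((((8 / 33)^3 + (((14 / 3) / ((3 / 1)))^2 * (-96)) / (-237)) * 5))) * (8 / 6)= 2839023/330835 = 8.58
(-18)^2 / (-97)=-324/97 = -3.34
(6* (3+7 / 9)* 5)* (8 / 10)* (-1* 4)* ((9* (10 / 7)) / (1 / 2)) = -65280/7 = -9325.71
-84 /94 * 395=-16590/47 = -352.98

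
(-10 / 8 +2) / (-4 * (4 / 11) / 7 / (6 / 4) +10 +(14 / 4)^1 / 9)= 0.07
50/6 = 25/3 = 8.33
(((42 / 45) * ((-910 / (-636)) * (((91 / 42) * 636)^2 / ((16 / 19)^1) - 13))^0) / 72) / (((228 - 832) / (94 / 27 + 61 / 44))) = -40481/387478080 = 0.00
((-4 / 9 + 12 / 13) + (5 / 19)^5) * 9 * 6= 834163014/32189287 = 25.91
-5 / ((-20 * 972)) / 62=1/241056 = 0.00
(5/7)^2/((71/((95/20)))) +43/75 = 634013/1043700 = 0.61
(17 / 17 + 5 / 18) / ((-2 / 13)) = -299/36 = -8.31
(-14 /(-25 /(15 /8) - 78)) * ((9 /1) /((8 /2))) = 189/548 = 0.34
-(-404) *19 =7676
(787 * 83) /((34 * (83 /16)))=6296/17 = 370.35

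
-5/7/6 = -5/42 = -0.12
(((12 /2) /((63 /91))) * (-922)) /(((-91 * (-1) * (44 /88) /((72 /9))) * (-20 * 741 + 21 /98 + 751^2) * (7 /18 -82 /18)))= 118016/192213425 = 0.00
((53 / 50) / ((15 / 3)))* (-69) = -3657/250 = -14.63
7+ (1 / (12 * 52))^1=4369/624 = 7.00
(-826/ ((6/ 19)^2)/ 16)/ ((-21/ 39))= 276887/288 = 961.41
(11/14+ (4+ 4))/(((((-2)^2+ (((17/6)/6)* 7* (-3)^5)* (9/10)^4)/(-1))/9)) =22140000/146443451 = 0.15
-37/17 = -2.18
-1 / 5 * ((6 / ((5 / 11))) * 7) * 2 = -924/25 = -36.96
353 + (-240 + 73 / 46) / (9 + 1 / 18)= 326.67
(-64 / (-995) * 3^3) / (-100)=-432/24875 = -0.02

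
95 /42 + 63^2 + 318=180149/42 = 4289.26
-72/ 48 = -3/2 = -1.50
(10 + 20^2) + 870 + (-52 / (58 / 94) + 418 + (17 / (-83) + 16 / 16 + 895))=6040413/2407 = 2509.52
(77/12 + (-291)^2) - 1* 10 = 1016129/12 = 84677.42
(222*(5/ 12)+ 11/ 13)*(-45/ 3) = -36405/26 = -1400.19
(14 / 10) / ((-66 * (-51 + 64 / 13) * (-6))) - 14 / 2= -8302231/1186020 = -7.00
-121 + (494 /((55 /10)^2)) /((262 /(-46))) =-1963419/15851 = -123.87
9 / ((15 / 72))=216/5 = 43.20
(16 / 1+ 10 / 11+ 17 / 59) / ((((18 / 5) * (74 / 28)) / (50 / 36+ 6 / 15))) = 12578447/3890106 = 3.23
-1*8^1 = -8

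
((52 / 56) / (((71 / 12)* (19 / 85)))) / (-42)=-1105/66101 = -0.02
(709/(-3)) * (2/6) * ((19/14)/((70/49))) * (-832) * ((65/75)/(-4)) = -9106396/675 = -13490.96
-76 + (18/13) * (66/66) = -970/13 = -74.62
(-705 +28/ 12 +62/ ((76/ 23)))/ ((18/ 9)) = -77965/228 = -341.95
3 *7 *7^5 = 352947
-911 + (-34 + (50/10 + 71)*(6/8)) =-888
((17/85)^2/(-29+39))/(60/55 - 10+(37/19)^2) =-3971/5079750 = 0.00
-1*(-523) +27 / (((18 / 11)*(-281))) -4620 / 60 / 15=4365121/8430 = 517.81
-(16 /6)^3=-512/27 = -18.96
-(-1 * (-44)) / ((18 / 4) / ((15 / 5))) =-88/3 = -29.33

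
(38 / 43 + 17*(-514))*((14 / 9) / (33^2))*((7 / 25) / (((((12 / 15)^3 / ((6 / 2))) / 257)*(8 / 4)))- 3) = -161938021/62436 = -2593.66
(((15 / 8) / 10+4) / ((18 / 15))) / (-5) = -67/96 = -0.70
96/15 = 32/5 = 6.40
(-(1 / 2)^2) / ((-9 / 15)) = 5/12 = 0.42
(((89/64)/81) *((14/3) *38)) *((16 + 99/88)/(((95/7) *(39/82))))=24495737/3032640 = 8.08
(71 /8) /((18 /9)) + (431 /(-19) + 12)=-1899/304 = -6.25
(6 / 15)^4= 16/625 = 0.03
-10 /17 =-0.59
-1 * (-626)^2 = -391876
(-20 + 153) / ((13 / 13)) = 133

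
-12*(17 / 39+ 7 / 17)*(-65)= 11240/17 = 661.18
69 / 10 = 6.90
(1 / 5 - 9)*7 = -308/5 = -61.60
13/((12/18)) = 39/2 = 19.50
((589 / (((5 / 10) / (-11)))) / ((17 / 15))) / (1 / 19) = -3693030/17 = -217237.06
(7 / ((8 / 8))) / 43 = 7/43 = 0.16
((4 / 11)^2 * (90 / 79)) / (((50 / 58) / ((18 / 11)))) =0.29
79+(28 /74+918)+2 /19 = 701231/703 = 997.48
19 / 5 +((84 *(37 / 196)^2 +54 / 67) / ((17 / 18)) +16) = 93070611/3906770 = 23.82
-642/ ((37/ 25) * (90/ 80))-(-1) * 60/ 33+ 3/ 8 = -3744977/9768 = -383.39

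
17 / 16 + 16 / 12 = 115/48 = 2.40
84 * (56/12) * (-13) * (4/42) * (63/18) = -5096/3 = -1698.67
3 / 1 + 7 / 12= 3.58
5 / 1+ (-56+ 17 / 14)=-697/14 = -49.79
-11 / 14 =-0.79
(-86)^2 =7396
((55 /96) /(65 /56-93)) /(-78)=385/4813848 = 0.00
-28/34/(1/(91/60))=-637/510 = -1.25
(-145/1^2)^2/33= 21025/33 = 637.12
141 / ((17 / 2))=282/17 = 16.59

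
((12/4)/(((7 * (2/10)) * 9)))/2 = 5/42 = 0.12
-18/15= -1.20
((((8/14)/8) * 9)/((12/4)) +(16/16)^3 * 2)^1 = 31/14 = 2.21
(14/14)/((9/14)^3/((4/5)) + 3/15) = 54880/29201 = 1.88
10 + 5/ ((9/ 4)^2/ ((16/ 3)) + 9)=10.50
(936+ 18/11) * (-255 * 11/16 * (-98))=64436715/4 = 16109178.75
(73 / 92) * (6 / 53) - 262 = -638537/2438 = -261.91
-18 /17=-1.06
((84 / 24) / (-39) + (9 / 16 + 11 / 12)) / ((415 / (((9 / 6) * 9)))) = 0.05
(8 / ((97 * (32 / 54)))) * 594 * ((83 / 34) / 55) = 60507/16490 = 3.67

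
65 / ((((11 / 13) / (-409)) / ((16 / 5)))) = -100539.64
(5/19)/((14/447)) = 2235/266 = 8.40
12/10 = 6/5 = 1.20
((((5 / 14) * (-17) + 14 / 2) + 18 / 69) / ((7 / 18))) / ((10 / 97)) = 334359/11270 = 29.67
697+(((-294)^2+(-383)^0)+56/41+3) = 3572673/41 = 87138.37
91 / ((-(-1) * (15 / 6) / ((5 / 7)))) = 26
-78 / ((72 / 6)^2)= -13/24 = -0.54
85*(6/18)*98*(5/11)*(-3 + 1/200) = -3780.05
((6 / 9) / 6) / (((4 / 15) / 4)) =5/3 = 1.67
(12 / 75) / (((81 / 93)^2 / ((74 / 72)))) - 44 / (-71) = 9741647/11645775 = 0.84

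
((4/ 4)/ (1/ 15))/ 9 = 5/3 = 1.67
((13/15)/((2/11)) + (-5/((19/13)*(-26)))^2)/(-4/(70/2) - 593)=-725347/89927988 = -0.01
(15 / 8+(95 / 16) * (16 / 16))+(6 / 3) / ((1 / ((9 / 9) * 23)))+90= 2301/16 = 143.81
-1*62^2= -3844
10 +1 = 11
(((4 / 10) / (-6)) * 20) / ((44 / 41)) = -41/33 = -1.24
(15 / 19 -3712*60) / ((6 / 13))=-18337215/38 = -482558.29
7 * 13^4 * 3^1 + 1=599782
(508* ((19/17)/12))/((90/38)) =45847/2295 = 19.98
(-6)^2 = 36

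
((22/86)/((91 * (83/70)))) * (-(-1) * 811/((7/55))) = 4906550/324779 = 15.11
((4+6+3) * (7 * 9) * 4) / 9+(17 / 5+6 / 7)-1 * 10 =12539/35 = 358.26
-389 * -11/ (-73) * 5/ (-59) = 21395/4307 = 4.97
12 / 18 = 2/3 = 0.67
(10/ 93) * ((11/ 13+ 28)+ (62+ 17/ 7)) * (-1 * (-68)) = 5771840/8463 = 682.01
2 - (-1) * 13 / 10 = 33/10 = 3.30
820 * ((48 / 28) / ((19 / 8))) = 78720/133 = 591.88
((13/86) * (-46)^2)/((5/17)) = 233818/215 = 1087.53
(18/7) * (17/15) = 102/35 = 2.91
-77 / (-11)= 7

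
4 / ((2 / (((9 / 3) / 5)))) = 6/5 = 1.20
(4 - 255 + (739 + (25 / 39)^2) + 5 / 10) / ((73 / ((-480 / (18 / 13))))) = -59490680/25623 = -2321.77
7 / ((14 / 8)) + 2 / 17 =70/17 = 4.12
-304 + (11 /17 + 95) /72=-61745/204 = -302.67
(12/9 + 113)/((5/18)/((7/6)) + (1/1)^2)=2401/26 = 92.35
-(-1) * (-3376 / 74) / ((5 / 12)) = -20256/185 = -109.49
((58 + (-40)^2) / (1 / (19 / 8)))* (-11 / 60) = -173261/240 = -721.92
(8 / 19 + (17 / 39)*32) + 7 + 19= 29914/741 = 40.37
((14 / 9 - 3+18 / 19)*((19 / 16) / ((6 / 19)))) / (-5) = 323/864 = 0.37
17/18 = 0.94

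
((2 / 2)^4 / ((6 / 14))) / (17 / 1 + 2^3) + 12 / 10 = 97/75 = 1.29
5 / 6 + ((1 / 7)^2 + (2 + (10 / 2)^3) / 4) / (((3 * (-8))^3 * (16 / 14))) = 2574253/3096576 = 0.83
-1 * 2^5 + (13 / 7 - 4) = -239/7 = -34.14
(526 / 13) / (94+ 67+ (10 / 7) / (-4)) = 7364/29237 = 0.25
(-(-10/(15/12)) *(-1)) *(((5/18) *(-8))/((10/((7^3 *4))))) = 21952/9 = 2439.11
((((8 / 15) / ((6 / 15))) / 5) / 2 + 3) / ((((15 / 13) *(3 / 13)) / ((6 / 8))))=7943/900 = 8.83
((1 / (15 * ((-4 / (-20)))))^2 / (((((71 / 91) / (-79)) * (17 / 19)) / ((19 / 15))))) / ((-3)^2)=-2595229/1466505 = -1.77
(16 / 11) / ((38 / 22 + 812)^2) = 176/80120401 = 0.00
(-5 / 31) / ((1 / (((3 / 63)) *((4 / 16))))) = -5/2604 = 0.00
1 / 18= 0.06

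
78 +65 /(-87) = 6721/87 = 77.25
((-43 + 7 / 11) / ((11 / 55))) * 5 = -11650/11 = -1059.09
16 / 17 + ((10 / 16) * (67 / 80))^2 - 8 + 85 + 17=26520089/278528 = 95.22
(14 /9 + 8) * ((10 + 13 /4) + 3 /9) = 129.80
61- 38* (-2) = 137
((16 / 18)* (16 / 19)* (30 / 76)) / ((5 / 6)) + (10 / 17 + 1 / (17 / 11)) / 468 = 341983/957372 = 0.36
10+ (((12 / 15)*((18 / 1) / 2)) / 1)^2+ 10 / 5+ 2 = 1646/25 = 65.84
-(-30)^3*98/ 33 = 882000/11 = 80181.82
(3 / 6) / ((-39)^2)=1/3042 = 0.00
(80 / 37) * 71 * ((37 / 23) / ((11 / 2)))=11360/253 = 44.90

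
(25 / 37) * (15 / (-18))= -125/222 = -0.56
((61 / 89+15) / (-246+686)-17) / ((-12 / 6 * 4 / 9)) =1494729/78320 = 19.08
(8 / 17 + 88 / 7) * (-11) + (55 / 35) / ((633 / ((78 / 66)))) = -1543765/10761 = -143.46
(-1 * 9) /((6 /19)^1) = -57/2 = -28.50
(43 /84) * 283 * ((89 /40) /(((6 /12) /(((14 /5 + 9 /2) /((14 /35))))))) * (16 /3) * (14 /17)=79061993/1530 = 51674.51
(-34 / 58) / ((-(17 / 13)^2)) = 169/493 = 0.34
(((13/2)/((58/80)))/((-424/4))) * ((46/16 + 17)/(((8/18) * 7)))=-1755/3248 = -0.54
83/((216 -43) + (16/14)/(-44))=6391/13319 = 0.48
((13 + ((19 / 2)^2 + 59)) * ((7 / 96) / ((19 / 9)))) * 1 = 13629/2432 = 5.60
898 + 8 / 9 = 8090/9 = 898.89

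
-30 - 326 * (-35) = 11380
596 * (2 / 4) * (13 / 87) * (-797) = -3087578/87 = -35489.40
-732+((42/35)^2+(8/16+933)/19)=-647357/950 = -681.43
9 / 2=4.50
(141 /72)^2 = 2209/576 = 3.84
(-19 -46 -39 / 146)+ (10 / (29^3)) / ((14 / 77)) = -232394751/3560794 = -65.26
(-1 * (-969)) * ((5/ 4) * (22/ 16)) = 1665.47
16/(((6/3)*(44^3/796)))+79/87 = 227611/231594 = 0.98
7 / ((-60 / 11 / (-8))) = 154/15 = 10.27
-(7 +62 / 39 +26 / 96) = -1843/208 = -8.86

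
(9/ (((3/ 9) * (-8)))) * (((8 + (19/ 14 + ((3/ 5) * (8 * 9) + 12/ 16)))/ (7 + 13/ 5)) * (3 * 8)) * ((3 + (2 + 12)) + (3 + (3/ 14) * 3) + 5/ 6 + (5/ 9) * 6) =-11158.80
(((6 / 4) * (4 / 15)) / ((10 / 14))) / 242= 7/3025 = 0.00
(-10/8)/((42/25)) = -125/168 = -0.74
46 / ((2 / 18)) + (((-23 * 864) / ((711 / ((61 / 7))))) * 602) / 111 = -2650934/2923 = -906.92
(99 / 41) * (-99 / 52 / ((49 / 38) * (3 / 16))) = -496584/26117 = -19.01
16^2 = 256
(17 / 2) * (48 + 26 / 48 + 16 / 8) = 20621/48 = 429.60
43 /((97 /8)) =344/97 = 3.55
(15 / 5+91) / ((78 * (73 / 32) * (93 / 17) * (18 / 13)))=12784/183303 = 0.07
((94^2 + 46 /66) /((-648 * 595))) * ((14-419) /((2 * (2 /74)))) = 10789607/62832 = 171.72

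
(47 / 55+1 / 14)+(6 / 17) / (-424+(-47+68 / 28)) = 1986227/2146760 = 0.93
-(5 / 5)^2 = -1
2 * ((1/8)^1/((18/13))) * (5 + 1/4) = 91/96 = 0.95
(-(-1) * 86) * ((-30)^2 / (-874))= -38700/437 = -88.56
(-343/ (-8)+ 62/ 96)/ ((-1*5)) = -2089/240 = -8.70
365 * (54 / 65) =3942/13 = 303.23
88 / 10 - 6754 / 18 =-16489/45 = -366.42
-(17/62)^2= -289/3844 = -0.08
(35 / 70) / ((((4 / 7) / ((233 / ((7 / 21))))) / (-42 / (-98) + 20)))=12494.62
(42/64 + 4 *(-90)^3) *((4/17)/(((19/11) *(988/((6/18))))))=-342143923/2552992 = -134.02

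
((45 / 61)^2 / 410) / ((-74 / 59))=-23895/22579028 = 0.00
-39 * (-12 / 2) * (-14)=-3276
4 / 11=0.36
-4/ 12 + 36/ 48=5/12 = 0.42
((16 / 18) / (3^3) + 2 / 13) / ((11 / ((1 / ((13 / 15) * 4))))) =1475/301158 = 0.00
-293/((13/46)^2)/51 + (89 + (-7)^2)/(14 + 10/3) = -1102735/17238 = -63.97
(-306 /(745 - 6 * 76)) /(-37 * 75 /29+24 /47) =8178/735131 = 0.01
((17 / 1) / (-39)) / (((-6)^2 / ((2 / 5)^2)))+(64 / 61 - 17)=-8539112/535275 = -15.95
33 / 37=0.89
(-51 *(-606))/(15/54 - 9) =-556308/157 = -3543.36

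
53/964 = 0.05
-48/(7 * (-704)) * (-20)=-15/77 = -0.19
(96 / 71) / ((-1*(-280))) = 12/2485 = 0.00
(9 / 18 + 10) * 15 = 315/2 = 157.50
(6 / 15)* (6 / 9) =4/15 = 0.27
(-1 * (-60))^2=3600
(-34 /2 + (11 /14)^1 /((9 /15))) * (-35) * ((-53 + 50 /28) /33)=-787505/924 = -852.28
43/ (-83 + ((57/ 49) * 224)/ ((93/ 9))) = -0.74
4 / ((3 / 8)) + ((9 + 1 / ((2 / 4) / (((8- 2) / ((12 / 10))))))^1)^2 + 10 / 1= 1145/3 = 381.67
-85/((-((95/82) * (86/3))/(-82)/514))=-88131468/817 = -107872.05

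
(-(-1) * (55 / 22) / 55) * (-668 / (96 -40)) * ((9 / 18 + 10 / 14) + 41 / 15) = -138443/64680 = -2.14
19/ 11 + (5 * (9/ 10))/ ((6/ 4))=52/11 = 4.73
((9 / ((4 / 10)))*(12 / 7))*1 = 270/7 = 38.57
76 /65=1.17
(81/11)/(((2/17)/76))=52326/11 = 4756.91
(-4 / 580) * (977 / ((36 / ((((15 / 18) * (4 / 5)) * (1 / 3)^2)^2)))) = -977/951345 = 0.00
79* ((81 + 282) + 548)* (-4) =-287876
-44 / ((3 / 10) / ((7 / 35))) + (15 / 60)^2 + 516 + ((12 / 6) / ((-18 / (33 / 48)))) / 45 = 1576997/3240 = 486.73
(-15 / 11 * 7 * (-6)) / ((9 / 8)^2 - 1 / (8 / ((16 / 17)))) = 685440/13739 = 49.89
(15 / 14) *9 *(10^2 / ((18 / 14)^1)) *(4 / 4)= 750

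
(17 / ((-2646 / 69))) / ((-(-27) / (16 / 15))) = -0.02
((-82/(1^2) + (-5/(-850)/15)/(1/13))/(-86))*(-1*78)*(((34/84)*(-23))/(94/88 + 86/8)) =52899011/903000 = 58.58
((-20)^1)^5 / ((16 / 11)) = -2200000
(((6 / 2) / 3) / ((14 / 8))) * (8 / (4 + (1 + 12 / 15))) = 160/203 = 0.79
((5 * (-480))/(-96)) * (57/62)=1425/62 = 22.98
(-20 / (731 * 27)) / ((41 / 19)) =-380/809217 = 0.00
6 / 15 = 2/5 = 0.40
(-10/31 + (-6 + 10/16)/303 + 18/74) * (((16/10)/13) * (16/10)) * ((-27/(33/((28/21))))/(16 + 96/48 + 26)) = 431848/911136655 = 0.00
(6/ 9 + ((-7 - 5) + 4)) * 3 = -22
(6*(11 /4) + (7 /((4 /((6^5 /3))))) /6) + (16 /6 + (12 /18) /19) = 88373/114 = 775.20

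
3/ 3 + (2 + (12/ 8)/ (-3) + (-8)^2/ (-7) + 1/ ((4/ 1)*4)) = -737/112 = -6.58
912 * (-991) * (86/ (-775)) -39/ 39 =77725337/775 = 100290.76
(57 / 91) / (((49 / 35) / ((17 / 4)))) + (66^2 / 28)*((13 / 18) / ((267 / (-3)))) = 144919/226772 = 0.64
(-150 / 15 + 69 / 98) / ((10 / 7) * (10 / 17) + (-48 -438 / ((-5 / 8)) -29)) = -77435/5203254 = -0.01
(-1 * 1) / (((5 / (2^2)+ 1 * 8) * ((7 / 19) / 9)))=-684/259 = -2.64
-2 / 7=-0.29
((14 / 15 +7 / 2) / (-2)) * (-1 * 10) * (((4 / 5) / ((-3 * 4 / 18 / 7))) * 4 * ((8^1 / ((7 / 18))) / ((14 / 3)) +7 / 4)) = -22933/5 = -4586.60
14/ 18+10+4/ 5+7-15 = 161/45 = 3.58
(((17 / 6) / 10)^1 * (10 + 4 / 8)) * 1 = 119/40 = 2.98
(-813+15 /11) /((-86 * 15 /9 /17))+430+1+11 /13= 16236742/30745 = 528.11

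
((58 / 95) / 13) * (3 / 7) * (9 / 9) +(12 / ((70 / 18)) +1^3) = 7099/1729 = 4.11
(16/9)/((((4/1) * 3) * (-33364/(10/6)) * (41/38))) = -10/1457919 = 0.00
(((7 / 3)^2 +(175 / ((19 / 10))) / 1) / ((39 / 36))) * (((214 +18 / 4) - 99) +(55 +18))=17333.83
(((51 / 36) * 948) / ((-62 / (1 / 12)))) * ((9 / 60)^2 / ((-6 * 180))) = 1343/35712000 = 0.00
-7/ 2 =-3.50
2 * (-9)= -18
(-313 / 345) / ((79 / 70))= -4382/5451 = -0.80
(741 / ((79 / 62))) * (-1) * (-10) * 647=297244740/79 = 3762591.65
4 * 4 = 16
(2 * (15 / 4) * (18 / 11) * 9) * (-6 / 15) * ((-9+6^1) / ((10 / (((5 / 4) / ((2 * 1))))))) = 729/88 = 8.28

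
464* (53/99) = 24592/99 = 248.40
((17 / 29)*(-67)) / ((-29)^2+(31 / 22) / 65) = -1628770/34877169 = -0.05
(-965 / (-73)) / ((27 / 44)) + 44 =65.54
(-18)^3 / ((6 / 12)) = -11664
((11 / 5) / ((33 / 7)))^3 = 343/3375 = 0.10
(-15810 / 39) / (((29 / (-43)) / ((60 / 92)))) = 3399150/8671 = 392.01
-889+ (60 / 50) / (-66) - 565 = -79971/55 = -1454.02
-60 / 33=-1.82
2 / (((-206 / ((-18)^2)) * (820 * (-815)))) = 81/17208725 = 0.00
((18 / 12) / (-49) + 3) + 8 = 10.97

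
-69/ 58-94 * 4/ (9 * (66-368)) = -82867/78822 = -1.05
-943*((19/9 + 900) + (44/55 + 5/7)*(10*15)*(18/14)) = -496603603/441 = -1126085.27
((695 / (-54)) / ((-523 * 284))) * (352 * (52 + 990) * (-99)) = -3146.42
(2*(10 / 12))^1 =5/3 = 1.67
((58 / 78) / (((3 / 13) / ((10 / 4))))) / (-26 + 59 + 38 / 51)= 2465/10326 = 0.24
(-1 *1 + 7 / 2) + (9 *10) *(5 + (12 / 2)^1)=1985/2 = 992.50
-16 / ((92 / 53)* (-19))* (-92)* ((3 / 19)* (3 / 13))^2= -68688/1159171 = -0.06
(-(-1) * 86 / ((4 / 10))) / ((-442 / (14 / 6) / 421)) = -633605/1326 = -477.83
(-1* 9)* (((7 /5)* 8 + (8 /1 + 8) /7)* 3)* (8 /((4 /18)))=-458784/35 = -13108.11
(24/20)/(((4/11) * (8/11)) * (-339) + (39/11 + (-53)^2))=363/823675 = 0.00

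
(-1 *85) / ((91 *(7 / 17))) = -2.27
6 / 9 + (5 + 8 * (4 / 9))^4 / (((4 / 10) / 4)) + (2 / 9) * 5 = 351542074/6561 = 53580.56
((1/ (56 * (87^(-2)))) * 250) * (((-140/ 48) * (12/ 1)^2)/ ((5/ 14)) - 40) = -287622000/7 = -41088857.14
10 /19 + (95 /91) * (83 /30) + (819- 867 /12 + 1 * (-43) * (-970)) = 880963495/20748 = 42460.16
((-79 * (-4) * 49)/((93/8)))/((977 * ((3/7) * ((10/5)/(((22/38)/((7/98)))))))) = 66767008/5179077 = 12.89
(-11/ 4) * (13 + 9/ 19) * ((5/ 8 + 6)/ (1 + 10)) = -424/19 = -22.32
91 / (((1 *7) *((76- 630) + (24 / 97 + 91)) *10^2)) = -1261/4488700 = 0.00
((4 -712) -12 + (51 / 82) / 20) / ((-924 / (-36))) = -3542247/126280 = -28.05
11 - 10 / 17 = 177/17 = 10.41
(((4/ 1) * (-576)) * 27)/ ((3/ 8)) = -165888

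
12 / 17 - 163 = -2759/17 = -162.29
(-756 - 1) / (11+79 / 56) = -42392/695 = -61.00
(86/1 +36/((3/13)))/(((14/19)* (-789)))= -2299/5523 = -0.42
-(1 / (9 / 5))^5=-3125/59049 = -0.05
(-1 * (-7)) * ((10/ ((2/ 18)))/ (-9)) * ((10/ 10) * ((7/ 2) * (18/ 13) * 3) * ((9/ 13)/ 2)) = -59535/169 = -352.28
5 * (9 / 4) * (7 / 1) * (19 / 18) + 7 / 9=6041/72 = 83.90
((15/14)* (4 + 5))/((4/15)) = 2025/56 = 36.16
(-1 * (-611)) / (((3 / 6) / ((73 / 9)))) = 89206/9 = 9911.78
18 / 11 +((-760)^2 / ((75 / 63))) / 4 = 1334274/11 = 121297.64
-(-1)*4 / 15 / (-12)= -1/45 = -0.02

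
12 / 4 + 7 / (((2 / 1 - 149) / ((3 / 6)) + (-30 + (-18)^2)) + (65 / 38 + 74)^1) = 1271/411 = 3.09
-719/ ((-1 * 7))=719/7 = 102.71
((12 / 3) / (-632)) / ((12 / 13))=-13/1896 = -0.01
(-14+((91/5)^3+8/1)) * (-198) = -1192468.46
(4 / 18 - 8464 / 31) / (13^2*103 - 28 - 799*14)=-76114/1727847 = -0.04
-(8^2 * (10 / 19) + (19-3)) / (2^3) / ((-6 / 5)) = 295/57 = 5.18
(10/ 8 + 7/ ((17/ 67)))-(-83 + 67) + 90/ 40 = 1601/34 = 47.09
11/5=2.20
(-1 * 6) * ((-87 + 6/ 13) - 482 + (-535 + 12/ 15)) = 430068/65 = 6616.43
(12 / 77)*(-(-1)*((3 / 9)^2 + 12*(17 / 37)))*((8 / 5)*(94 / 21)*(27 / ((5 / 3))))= 50705856/498575 = 101.70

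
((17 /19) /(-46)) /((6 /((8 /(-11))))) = 34/14421 = 0.00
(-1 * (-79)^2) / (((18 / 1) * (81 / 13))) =-81133/1458 = -55.65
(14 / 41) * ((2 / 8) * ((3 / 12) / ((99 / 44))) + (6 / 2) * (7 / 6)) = 1.20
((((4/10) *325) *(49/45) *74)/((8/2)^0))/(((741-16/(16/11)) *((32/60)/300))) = 589225/73 = 8071.58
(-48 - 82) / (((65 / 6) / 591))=-7092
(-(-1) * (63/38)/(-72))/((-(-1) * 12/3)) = -7/1216 = -0.01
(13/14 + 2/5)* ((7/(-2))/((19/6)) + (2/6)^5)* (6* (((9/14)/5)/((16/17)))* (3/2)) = -669817/372400 = -1.80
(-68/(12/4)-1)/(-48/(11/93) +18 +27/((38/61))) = 29678/431973 = 0.07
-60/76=-0.79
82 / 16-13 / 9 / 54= 5.10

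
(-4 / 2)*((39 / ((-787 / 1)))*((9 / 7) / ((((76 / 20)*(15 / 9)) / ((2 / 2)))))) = 2106/104671 = 0.02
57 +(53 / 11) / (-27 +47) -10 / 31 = 56.92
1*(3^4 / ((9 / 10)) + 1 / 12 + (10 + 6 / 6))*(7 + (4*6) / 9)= 35177/36 = 977.14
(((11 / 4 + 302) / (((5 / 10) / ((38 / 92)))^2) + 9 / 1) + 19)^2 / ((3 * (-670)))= -27.70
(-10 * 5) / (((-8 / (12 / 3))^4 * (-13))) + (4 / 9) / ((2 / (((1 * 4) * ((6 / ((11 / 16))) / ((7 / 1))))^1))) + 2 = 80447/24024 = 3.35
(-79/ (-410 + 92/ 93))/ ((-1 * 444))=-2449/5629624 = 0.00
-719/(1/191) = -137329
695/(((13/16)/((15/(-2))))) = -83400/13 = -6415.38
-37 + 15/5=-34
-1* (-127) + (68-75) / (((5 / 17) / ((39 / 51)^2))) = 9612/85 = 113.08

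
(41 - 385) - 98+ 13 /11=-4849/11 = -440.82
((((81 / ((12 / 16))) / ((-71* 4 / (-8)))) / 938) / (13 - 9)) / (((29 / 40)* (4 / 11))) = 2970/965671 = 0.00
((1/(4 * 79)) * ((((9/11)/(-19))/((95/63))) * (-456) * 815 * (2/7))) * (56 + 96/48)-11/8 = 73332683/132088 = 555.18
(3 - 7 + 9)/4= 5/4 = 1.25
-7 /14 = -0.50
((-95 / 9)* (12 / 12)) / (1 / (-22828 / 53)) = 2168660/477 = 4546.46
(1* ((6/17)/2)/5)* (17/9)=1/15 = 0.07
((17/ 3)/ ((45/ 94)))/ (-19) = -1598/2565 = -0.62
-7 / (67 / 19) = -133/67 = -1.99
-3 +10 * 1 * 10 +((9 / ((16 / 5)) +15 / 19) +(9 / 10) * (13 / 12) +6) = 163517/1520 = 107.58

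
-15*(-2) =30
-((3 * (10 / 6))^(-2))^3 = -1/15625 = 0.00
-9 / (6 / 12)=-18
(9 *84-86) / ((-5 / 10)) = -1340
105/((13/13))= 105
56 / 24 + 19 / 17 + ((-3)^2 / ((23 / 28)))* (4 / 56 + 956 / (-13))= -12221954/15249 = -801.49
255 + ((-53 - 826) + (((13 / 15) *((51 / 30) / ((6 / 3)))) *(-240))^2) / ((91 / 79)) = 60579124/2275 = 26628.19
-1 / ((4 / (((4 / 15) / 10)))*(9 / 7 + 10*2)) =-7/22350 = 0.00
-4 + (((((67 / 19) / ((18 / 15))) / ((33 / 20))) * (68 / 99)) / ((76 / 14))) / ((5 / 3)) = -4558088/1179387 = -3.86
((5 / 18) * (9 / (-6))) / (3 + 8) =-5/132 = -0.04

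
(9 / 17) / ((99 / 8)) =8/187 = 0.04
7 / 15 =0.47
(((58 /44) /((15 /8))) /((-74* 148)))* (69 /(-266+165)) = 667/15209590 = 0.00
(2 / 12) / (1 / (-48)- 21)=-0.01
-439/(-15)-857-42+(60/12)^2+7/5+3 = -2521/3 = -840.33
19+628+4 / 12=1942/3 = 647.33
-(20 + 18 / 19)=-398/19 = -20.95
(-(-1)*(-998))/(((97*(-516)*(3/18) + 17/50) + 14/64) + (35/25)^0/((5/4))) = 798400/6672513 = 0.12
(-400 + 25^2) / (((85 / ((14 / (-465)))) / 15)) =-630/527 = -1.20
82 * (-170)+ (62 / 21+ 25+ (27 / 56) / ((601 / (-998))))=-702376231/50484 = -13912.85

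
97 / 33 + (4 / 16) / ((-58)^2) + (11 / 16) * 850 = 260795815/444048 = 587.31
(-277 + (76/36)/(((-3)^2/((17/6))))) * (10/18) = -153.52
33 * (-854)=-28182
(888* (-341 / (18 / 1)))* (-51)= 857956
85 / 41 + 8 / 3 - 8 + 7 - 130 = -15530/123 = -126.26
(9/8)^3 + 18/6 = 2265/512 = 4.42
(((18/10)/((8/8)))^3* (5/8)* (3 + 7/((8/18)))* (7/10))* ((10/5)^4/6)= 127.58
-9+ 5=-4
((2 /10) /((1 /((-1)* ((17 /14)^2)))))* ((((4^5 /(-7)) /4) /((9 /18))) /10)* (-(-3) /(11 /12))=665856/94325 = 7.06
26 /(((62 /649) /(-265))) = -2235805/31 = -72122.74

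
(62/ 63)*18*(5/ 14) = 6.33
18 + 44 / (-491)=8794/491 = 17.91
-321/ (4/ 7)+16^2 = -1223/4 = -305.75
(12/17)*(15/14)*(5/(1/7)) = 450/17 = 26.47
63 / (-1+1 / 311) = -19593/310 = -63.20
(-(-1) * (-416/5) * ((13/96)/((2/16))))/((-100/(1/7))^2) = -169/918750 = 0.00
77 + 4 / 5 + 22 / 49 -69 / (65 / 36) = 127507/3185 = 40.03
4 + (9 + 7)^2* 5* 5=6404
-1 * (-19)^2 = -361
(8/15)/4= 0.13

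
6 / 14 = 3/7 = 0.43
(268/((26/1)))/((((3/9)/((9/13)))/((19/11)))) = 68742/1859 = 36.98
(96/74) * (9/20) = 0.58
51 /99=17/33 = 0.52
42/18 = 7/3 = 2.33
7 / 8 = 0.88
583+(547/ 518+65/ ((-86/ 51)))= 6075339/11137 = 545.51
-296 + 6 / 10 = -1477/5 = -295.40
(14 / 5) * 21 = 294/5 = 58.80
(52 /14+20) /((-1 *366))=-83/1281 = -0.06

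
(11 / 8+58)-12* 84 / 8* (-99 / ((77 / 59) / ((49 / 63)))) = 59947/8 = 7493.38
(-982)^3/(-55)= 946966168/55 = 17217566.69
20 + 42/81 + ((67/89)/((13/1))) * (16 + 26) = 716956/31239 = 22.95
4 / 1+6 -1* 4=6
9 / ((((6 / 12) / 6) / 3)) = 324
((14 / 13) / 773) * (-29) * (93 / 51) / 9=-12586/1537497 = -0.01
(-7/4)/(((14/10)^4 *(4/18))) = -5625/2744 = -2.05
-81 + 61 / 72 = -5771/72 = -80.15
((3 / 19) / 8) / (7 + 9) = 3/2432 = 0.00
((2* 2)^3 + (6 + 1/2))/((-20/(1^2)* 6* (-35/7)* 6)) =47/2400 = 0.02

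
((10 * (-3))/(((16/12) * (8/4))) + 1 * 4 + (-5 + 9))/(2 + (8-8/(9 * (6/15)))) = -117/280 = -0.42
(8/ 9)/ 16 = 0.06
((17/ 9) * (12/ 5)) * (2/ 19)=136/285 = 0.48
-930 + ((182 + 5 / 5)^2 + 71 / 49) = 1595462/49 = 32560.45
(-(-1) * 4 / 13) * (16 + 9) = 7.69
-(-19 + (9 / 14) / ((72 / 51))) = 2077/112 = 18.54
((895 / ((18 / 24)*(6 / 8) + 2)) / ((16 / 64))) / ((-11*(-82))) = 28640/18491 = 1.55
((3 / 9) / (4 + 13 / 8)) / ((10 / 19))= 0.11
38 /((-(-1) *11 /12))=456/11 = 41.45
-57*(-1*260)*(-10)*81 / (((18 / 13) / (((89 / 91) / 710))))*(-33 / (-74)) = -97934265/18389 = -5325.70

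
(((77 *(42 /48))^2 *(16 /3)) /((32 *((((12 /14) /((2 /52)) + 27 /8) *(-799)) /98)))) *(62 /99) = -280828163/124001604 = -2.26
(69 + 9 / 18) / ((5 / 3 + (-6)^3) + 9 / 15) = -2085/6412 = -0.33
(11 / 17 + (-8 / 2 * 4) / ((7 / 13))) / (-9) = 3.23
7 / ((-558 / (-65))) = 455/558 = 0.82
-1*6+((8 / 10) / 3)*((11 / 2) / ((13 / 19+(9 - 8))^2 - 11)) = -273172/44205 = -6.18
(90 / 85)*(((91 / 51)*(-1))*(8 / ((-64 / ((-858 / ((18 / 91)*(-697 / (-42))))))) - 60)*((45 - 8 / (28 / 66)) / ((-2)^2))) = 543760893/1611464 = 337.43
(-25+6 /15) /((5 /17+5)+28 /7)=-2091/790 = -2.65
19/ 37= 0.51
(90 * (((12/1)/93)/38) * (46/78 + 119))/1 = 279840/7657 = 36.55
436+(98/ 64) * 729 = 49673/32 = 1552.28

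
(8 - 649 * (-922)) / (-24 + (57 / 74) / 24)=-354244512/14189 = -24966.14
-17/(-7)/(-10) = -17/70 = -0.24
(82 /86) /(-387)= -41/16641 = 0.00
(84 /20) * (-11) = -46.20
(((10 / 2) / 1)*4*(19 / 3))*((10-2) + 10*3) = 14440/3 = 4813.33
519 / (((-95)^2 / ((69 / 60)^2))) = 274551/3610000 = 0.08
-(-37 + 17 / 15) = 538/15 = 35.87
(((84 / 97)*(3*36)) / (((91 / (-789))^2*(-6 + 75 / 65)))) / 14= -44821512/432523 = -103.63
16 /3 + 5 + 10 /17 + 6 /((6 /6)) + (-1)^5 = 812/51 = 15.92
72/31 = 2.32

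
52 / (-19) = -52/19 = -2.74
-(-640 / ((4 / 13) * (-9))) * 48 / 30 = -369.78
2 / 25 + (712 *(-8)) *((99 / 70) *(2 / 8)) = -352426/175 = -2013.86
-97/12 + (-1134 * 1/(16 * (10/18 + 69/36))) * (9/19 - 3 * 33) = 57152869/20292 = 2816.52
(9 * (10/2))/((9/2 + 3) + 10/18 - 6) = 810/37 = 21.89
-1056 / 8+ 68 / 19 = -2440/19 = -128.42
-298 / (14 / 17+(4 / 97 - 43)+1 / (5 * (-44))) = 108108440/15287469 = 7.07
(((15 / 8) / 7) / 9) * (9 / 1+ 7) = 10/21 = 0.48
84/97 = 0.87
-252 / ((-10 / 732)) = 92232/5 = 18446.40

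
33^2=1089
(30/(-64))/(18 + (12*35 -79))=-15/11488 = 0.00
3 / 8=0.38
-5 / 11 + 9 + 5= 149/11 = 13.55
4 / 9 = 0.44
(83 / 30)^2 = 6889/900 = 7.65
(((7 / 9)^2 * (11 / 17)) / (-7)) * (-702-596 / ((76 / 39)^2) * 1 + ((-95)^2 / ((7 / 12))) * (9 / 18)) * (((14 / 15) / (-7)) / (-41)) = -254871397/203809770 = -1.25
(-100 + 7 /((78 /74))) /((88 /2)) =-331/156 = -2.12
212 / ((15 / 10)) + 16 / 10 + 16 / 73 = 156752/1095 = 143.15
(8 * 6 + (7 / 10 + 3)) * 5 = 517/2 = 258.50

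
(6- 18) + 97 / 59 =-611/59 = -10.36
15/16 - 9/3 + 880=14047/16 = 877.94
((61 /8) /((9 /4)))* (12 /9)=122/27 = 4.52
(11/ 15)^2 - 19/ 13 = -0.92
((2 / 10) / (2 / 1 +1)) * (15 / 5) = 0.20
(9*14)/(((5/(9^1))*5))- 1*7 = 959/25 = 38.36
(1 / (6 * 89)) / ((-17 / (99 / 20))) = -33/60520 = 0.00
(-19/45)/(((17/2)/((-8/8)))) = 38/765 = 0.05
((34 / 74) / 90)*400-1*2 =14/333 = 0.04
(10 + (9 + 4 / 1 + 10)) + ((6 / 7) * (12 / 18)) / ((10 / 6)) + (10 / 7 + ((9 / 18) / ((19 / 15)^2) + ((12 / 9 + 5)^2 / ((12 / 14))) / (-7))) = 9687794/341145 = 28.40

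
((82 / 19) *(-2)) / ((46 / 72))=-5904/437 = -13.51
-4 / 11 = -0.36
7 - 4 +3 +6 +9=21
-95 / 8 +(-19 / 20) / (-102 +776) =-80047/6740 = -11.88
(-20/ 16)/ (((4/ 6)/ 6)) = -45/4 = -11.25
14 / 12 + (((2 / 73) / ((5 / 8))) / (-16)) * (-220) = 775/438 = 1.77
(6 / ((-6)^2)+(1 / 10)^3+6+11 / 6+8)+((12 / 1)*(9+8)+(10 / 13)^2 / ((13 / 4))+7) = 499121197/2197000 = 227.18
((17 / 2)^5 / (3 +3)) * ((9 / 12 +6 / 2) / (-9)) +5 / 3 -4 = -7104661/2304 = -3083.62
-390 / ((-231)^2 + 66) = -130/17809 = -0.01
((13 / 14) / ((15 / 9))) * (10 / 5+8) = 39/7 = 5.57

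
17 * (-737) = -12529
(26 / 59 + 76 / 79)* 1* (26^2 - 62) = 4014332/4661 = 861.26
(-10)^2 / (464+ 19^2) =4/33 = 0.12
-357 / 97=-3.68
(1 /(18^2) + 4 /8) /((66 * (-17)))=-163/363528 = 0.00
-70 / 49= -10/7 = -1.43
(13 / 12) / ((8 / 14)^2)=637/192 = 3.32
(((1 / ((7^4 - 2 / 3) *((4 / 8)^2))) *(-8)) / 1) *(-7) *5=3360/7201 = 0.47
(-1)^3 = -1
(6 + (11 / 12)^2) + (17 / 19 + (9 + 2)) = 18.74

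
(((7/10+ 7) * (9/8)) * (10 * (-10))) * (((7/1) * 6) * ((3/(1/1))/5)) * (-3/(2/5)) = 654885/4 = 163721.25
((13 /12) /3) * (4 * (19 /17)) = 247/153 = 1.61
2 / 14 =1/7 = 0.14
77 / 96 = 0.80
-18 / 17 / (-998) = 9/8483 = 0.00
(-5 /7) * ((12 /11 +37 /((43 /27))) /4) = -57525/13244 = -4.34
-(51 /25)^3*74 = -9816174/15625 = -628.24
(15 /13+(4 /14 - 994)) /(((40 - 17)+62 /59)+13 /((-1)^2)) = -5329057/198926 = -26.79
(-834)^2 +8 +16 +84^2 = 702636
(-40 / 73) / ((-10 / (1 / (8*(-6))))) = -1/876 = 0.00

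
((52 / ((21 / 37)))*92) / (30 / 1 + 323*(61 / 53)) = 9381424/447153 = 20.98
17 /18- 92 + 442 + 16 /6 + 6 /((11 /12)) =71311/198 = 360.16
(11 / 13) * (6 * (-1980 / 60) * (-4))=670.15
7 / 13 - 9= -110/13 = -8.46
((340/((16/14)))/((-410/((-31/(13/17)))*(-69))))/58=-0.01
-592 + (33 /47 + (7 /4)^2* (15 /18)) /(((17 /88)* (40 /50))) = -570.94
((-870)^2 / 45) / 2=8410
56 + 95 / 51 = 57.86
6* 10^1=60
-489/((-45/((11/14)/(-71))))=-1793/14910 = -0.12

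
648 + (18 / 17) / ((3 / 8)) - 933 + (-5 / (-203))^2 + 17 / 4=-778807191/2802212 = -277.93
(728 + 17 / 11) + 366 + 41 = 12502/11 = 1136.55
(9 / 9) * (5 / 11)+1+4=5.45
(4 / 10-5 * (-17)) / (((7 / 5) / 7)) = 427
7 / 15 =0.47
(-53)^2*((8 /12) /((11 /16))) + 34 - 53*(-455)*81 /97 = 73287365/3201 = 22895.15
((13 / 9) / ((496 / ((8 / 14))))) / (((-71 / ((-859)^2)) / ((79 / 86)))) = -15.89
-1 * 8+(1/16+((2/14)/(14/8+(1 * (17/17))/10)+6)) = -7709/4144 = -1.86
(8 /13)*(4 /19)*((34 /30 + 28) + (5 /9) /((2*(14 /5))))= 294664/77805 = 3.79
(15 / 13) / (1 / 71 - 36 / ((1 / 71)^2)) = -213/33500467 = 0.00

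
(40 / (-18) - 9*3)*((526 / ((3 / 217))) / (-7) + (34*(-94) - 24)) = 6829058/27 = 252928.07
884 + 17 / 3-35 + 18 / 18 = 2567/3 = 855.67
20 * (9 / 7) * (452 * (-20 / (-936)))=22600/91 = 248.35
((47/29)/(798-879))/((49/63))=-47/1827 = -0.03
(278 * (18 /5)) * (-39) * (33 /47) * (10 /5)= -12880296/235 = -54809.77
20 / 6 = 10/3 = 3.33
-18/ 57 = -6/19 = -0.32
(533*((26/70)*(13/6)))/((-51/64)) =-2882464/5355 = -538.28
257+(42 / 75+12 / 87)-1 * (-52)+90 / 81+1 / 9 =2028754/6525 = 310.92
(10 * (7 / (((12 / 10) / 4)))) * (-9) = -2100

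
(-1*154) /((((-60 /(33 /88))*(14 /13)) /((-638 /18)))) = -45617/1440 = -31.68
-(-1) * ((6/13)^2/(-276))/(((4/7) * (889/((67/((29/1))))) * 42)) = -67/801685976 = 0.00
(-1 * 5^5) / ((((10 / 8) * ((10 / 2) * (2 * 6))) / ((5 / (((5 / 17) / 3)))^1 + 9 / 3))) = -2250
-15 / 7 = -2.14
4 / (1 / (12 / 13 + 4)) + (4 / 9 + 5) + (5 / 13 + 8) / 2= 6863/234 = 29.33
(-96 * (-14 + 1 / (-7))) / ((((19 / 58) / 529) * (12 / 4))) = 97200576/133 = 730831.40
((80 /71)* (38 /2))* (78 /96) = 1235/71 = 17.39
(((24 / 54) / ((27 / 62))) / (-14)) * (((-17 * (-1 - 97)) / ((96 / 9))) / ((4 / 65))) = -239785/1296 = -185.02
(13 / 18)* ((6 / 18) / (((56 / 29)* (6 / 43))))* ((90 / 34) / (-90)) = -16211/616896 = -0.03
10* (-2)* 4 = -80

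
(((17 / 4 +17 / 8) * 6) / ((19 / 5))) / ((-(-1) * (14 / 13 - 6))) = -9945/4864 = -2.04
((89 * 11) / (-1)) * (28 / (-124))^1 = 6853/31 = 221.06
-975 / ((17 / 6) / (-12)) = 70200/17 = 4129.41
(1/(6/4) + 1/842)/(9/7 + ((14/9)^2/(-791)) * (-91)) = 0.43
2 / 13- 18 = -232/13 = -17.85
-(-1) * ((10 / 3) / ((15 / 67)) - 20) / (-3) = 1.70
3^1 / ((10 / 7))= 21/10 = 2.10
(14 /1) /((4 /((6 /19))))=21/19 = 1.11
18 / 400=9/200 = 0.04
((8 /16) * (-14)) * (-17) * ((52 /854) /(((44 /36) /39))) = 155142/671 = 231.21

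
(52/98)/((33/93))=806/539 = 1.50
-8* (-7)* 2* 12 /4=336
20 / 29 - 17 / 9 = -313/261 = -1.20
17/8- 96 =-751/8 = -93.88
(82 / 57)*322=463.23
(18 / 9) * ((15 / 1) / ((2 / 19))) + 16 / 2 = 293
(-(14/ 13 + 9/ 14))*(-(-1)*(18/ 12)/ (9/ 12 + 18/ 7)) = -0.78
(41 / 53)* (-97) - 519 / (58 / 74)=-1133092/1537 = -737.21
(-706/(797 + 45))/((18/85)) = -30005/7578 = -3.96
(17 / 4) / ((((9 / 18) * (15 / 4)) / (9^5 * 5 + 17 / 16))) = 80306929/120 = 669224.41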